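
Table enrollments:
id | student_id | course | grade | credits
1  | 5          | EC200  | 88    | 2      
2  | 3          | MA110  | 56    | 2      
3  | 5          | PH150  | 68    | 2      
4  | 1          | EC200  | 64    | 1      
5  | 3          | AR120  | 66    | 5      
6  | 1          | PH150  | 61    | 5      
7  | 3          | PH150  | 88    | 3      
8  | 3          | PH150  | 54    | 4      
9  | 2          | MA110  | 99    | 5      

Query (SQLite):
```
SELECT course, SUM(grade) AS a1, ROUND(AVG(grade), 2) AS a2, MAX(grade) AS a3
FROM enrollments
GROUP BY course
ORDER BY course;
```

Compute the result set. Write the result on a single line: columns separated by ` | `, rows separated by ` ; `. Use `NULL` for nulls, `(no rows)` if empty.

Group enrollments by course.
Per group compute: SUM(grade), ROUND(AVG(grade), 2), MAX(grade).
  AR120: ids {5} → SUM(grade)=66, ROUND(AVG(grade), 2)=66, MAX(grade)=66
  EC200: ids {1, 4} → SUM(grade)=152, ROUND(AVG(grade), 2)=76, MAX(grade)=88
  MA110: ids {2, 9} → SUM(grade)=155, ROUND(AVG(grade), 2)=77.5, MAX(grade)=99
  PH150: ids {3, 6, 7, 8} → SUM(grade)=271, ROUND(AVG(grade), 2)=67.75, MAX(grade)=88

AR120 | 66 | 66 | 66 ; EC200 | 152 | 76 | 88 ; MA110 | 155 | 77.5 | 99 ; PH150 | 271 | 67.75 | 88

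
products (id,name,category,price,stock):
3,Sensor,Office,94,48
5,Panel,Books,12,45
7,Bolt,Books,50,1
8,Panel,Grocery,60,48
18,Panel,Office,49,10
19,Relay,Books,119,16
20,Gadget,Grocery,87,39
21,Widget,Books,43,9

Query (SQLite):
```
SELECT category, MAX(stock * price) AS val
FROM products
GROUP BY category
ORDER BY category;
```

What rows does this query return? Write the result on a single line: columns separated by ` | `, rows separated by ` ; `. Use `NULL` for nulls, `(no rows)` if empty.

Books | 1904 ; Grocery | 3393 ; Office | 4512

For each row compute stock * price.
Group by category; take MAX of the expression per group.
  Books: ids {5, 7, 19, 21} → MAX(stock * price)=1904
  Grocery: ids {8, 20} → MAX(stock * price)=3393
  Office: ids {3, 18} → MAX(stock * price)=4512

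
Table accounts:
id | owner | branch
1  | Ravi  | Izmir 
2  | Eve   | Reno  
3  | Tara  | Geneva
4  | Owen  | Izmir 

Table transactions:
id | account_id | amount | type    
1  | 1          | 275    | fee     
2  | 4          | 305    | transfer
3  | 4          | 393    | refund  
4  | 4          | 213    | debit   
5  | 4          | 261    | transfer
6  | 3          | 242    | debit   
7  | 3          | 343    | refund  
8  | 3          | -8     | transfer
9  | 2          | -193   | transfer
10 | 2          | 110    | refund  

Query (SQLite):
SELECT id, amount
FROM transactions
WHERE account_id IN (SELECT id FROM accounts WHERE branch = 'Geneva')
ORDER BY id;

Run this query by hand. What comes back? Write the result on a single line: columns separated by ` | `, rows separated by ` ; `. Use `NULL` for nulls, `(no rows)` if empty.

6 | 242 ; 7 | 343 ; 8 | -8

Inner query: accounts.id where branch = 'Geneva'.
Outer: keep transactions rows whose account_id is in that set.
Inner query → {3}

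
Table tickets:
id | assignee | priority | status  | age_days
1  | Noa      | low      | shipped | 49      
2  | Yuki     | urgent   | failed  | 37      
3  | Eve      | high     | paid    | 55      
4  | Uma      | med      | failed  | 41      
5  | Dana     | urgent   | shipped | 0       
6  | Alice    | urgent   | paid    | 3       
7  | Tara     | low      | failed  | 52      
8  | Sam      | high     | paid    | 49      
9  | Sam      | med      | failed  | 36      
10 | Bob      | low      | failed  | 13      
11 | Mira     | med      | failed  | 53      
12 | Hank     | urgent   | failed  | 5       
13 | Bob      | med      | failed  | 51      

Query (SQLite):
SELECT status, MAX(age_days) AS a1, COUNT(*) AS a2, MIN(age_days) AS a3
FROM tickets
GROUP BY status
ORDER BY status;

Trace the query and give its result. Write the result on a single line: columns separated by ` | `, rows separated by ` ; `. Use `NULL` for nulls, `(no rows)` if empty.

failed | 53 | 8 | 5 ; paid | 55 | 3 | 3 ; shipped | 49 | 2 | 0

Group tickets by status.
Per group compute: MAX(age_days), COUNT(*), MIN(age_days).
  failed: ids {2, 4, 7, 9, 10, 11, 12, 13} → MAX(age_days)=53, COUNT(*)=8, MIN(age_days)=5
  paid: ids {3, 6, 8} → MAX(age_days)=55, COUNT(*)=3, MIN(age_days)=3
  shipped: ids {1, 5} → MAX(age_days)=49, COUNT(*)=2, MIN(age_days)=0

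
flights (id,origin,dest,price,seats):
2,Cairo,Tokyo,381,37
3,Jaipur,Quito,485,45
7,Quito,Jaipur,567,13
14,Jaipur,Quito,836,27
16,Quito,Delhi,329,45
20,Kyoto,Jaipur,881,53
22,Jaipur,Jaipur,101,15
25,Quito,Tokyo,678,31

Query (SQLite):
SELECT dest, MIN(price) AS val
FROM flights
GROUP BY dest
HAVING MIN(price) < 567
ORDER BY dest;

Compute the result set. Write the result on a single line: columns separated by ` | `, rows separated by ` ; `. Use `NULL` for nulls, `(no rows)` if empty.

Partition flights by dest; compute MIN(price) within each group.
HAVING: keep groups where MIN(price) < 567.
  Delhi: ids {16} → MIN(price)=329
  Jaipur: ids {7, 20, 22} → MIN(price)=101
  Quito: ids {3, 14} → MIN(price)=485
  Tokyo: ids {2, 25} → MIN(price)=381

Delhi | 329 ; Jaipur | 101 ; Quito | 485 ; Tokyo | 381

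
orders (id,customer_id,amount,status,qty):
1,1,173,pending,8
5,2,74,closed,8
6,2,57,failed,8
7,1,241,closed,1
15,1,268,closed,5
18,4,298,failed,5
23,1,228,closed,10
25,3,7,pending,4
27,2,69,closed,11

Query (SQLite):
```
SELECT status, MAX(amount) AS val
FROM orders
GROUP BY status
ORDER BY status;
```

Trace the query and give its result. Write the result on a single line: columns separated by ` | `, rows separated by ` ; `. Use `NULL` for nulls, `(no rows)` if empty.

closed | 268 ; failed | 298 ; pending | 173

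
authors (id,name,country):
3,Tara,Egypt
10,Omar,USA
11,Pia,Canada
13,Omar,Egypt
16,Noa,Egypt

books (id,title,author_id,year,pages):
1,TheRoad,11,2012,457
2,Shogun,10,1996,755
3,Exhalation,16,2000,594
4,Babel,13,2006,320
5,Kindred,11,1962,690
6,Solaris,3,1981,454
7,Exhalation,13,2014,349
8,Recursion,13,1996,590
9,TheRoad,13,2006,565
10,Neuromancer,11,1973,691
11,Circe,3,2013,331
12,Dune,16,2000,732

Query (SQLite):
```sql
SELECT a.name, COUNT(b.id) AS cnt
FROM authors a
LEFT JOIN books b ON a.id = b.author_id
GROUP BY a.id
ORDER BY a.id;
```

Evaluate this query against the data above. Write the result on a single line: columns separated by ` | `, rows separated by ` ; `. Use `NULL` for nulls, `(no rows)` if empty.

Tara | 2 ; Omar | 1 ; Pia | 3 ; Omar | 4 ; Noa | 2

LEFT JOIN keeps every authors row; unmatched ones get NULL for books columns.
Group by authors.id and compute COUNT(b.id). COUNT(col) of an all-NULL group is 0.
  3: ids {6, 11} → COUNT(b.id)=2
  10: ids {2} → COUNT(b.id)=1
  11: ids {1, 5, 10} → COUNT(b.id)=3
  13: ids {4, 7, 8, 9} → COUNT(b.id)=4
  16: ids {3, 12} → COUNT(b.id)=2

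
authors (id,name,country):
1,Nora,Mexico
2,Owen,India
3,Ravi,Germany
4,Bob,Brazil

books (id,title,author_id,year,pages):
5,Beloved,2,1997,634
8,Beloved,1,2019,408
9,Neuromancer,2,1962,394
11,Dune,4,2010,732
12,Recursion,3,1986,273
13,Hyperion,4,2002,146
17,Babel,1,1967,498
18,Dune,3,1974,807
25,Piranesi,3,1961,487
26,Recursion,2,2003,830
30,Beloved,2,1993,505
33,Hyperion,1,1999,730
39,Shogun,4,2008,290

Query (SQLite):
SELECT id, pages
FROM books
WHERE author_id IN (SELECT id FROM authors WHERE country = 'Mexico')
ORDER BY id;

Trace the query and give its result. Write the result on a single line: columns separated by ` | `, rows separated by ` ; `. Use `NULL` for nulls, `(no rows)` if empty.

8 | 408 ; 17 | 498 ; 33 | 730

Inner query: authors.id where country = 'Mexico'.
Outer: keep books rows whose author_id is in that set.
Inner query → {1}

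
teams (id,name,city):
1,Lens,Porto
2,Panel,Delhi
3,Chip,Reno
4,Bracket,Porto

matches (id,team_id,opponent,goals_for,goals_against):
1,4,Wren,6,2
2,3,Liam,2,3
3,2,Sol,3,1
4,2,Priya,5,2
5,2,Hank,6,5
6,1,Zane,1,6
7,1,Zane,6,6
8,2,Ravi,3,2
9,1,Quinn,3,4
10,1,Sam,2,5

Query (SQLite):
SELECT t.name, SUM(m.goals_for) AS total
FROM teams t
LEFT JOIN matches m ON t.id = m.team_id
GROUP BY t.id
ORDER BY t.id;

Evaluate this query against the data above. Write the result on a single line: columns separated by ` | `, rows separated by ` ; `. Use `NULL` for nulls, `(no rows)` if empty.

Lens | 12 ; Panel | 17 ; Chip | 2 ; Bracket | 6

LEFT JOIN keeps every teams row; unmatched ones get NULL for matches columns.
Group by teams.id and compute SUM(m.goals_for). SUM over an all-NULL group is NULL.
  1: ids {6, 7, 9, 10} → SUM(m.goals_for)=12
  2: ids {3, 4, 5, 8} → SUM(m.goals_for)=17
  3: ids {2} → SUM(m.goals_for)=2
  4: ids {1} → SUM(m.goals_for)=6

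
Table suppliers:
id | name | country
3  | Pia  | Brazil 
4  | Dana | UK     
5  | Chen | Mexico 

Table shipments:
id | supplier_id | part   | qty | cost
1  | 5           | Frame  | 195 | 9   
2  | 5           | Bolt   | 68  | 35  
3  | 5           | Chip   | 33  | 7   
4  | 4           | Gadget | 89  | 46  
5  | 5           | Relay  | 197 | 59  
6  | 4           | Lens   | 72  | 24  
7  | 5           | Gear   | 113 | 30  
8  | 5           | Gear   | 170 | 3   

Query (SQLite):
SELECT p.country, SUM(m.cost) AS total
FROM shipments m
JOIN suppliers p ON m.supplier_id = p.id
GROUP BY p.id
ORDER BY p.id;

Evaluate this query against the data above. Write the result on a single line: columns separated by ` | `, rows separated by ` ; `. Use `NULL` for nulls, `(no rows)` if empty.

Join each shipments row to its suppliers via supplier_id.
Group joined rows by suppliers.id; compute SUM(m.cost) per group.
  4: ids {4, 6} → SUM(m.cost)=70
  5: ids {1, 2, 3, 5, 7, 8} → SUM(m.cost)=143

UK | 70 ; Mexico | 143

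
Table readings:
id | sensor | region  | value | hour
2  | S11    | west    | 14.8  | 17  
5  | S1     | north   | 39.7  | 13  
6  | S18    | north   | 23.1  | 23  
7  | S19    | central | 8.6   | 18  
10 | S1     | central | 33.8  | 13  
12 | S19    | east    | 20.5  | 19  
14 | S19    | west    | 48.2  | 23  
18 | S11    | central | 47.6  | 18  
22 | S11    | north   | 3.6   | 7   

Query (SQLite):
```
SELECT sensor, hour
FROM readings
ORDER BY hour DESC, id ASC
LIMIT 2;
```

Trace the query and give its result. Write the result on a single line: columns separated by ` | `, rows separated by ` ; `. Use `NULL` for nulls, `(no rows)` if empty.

S18 | 23 ; S19 | 23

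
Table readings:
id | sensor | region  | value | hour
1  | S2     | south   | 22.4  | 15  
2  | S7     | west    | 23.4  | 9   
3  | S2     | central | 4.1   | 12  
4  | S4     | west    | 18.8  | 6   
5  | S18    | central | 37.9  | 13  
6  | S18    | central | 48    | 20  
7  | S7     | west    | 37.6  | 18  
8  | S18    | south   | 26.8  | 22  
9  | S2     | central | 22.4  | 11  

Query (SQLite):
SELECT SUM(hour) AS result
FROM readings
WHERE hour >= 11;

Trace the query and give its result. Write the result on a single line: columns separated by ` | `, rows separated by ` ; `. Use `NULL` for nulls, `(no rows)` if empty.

111

Rows where hour >= 11 → hour values: [15, 12, 13, 20, 18, 22, 11].
SUM of non-NULL values = 111.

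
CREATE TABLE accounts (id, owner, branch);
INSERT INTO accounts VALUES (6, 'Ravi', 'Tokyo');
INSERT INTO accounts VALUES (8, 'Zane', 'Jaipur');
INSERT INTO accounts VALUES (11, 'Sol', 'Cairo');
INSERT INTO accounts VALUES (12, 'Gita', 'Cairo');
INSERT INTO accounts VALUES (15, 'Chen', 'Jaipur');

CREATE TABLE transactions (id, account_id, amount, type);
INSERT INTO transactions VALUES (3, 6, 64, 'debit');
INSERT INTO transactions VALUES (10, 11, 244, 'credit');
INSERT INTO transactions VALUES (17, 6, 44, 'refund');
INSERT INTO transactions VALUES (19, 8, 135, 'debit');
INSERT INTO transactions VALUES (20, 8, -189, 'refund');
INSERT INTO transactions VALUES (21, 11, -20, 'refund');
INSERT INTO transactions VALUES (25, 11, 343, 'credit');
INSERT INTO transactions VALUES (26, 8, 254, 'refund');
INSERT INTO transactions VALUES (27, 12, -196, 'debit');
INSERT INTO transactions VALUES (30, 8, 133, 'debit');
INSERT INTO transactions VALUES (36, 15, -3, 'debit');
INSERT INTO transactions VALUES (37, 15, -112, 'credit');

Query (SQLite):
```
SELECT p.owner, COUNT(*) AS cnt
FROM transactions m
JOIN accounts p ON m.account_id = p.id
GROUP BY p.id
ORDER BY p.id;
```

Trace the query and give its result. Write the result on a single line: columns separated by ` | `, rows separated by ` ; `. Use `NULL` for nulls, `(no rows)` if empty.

Ravi | 2 ; Zane | 4 ; Sol | 3 ; Gita | 1 ; Chen | 2

Join each transactions row to its accounts via account_id.
Group joined rows by accounts.id; compute COUNT(*) per group.
  6: ids {3, 17} → COUNT(*)=2
  8: ids {19, 20, 26, 30} → COUNT(*)=4
  11: ids {10, 21, 25} → COUNT(*)=3
  12: ids {27} → COUNT(*)=1
  15: ids {36, 37} → COUNT(*)=2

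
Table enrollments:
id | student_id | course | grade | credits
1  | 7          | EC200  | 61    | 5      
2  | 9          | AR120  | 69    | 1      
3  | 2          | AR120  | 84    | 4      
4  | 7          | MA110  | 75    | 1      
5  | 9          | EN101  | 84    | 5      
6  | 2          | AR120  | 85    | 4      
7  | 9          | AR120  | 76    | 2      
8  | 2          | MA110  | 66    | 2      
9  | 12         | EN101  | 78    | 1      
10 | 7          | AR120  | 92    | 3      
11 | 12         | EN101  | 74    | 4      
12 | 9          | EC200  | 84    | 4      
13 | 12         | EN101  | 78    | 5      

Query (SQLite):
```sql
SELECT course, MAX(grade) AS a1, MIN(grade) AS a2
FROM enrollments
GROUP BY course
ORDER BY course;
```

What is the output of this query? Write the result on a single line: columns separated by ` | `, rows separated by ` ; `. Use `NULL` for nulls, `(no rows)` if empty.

Group enrollments by course.
Per group compute: MAX(grade), MIN(grade).
  AR120: ids {2, 3, 6, 7, 10} → MAX(grade)=92, MIN(grade)=69
  EC200: ids {1, 12} → MAX(grade)=84, MIN(grade)=61
  EN101: ids {5, 9, 11, 13} → MAX(grade)=84, MIN(grade)=74
  MA110: ids {4, 8} → MAX(grade)=75, MIN(grade)=66

AR120 | 92 | 69 ; EC200 | 84 | 61 ; EN101 | 84 | 74 ; MA110 | 75 | 66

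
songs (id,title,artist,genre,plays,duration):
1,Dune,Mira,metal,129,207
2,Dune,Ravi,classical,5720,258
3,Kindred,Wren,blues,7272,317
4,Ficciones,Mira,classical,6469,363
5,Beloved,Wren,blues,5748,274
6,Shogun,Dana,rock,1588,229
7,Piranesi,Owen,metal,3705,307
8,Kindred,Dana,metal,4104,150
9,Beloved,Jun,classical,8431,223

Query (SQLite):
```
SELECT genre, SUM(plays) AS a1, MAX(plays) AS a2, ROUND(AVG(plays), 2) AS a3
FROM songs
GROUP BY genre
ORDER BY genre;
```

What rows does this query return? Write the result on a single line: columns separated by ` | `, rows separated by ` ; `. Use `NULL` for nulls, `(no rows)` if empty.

Group songs by genre.
Per group compute: SUM(plays), MAX(plays), ROUND(AVG(plays), 2).
  blues: ids {3, 5} → SUM(plays)=13020, MAX(plays)=7272, ROUND(AVG(plays), 2)=6510
  classical: ids {2, 4, 9} → SUM(plays)=20620, MAX(plays)=8431, ROUND(AVG(plays), 2)=6873.33
  metal: ids {1, 7, 8} → SUM(plays)=7938, MAX(plays)=4104, ROUND(AVG(plays), 2)=2646
  rock: ids {6} → SUM(plays)=1588, MAX(plays)=1588, ROUND(AVG(plays), 2)=1588

blues | 13020 | 7272 | 6510 ; classical | 20620 | 8431 | 6873.33 ; metal | 7938 | 4104 | 2646 ; rock | 1588 | 1588 | 1588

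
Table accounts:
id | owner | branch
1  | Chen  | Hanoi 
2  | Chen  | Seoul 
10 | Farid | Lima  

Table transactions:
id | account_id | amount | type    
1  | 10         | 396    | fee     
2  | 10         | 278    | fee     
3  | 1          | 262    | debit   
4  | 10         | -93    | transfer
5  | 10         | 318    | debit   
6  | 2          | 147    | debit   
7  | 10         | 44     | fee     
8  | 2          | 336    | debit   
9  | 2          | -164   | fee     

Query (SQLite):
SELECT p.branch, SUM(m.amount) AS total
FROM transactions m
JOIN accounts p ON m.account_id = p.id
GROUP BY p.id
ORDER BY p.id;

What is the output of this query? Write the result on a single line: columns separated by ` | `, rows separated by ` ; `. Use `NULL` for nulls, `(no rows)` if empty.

Hanoi | 262 ; Seoul | 319 ; Lima | 943

Join each transactions row to its accounts via account_id.
Group joined rows by accounts.id; compute SUM(m.amount) per group.
  1: ids {3} → SUM(m.amount)=262
  2: ids {6, 8, 9} → SUM(m.amount)=319
  10: ids {1, 2, 4, 5, 7} → SUM(m.amount)=943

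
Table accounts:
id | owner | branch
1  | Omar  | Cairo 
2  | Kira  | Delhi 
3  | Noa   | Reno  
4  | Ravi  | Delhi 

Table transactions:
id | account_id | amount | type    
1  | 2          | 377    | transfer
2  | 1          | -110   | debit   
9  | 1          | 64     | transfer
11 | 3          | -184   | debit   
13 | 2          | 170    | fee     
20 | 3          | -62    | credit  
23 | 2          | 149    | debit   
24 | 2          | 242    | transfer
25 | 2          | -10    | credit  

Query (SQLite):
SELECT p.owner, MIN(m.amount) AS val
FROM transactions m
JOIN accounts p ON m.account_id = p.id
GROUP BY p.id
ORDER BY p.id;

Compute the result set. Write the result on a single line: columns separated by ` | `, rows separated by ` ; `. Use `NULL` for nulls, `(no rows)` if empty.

Omar | -110 ; Kira | -10 ; Noa | -184

Join each transactions row to its accounts via account_id.
Group joined rows by accounts.id; compute MIN(m.amount) per group.
  1: ids {2, 9} → MIN(m.amount)=-110
  2: ids {1, 13, 23, 24, 25} → MIN(m.amount)=-10
  3: ids {11, 20} → MIN(m.amount)=-184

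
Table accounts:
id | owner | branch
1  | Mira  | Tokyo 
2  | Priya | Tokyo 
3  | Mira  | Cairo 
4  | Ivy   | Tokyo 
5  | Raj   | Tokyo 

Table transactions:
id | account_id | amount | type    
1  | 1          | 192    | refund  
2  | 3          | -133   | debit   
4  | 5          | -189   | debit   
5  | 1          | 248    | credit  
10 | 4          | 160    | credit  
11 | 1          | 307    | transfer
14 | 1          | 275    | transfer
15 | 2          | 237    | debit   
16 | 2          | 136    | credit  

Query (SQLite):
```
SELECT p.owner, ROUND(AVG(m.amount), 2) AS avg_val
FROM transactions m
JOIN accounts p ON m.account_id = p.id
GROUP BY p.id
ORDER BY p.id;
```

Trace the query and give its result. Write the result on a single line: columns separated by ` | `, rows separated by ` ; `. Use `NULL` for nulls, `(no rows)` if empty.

Mira | 255.5 ; Priya | 186.5 ; Mira | -133 ; Ivy | 160 ; Raj | -189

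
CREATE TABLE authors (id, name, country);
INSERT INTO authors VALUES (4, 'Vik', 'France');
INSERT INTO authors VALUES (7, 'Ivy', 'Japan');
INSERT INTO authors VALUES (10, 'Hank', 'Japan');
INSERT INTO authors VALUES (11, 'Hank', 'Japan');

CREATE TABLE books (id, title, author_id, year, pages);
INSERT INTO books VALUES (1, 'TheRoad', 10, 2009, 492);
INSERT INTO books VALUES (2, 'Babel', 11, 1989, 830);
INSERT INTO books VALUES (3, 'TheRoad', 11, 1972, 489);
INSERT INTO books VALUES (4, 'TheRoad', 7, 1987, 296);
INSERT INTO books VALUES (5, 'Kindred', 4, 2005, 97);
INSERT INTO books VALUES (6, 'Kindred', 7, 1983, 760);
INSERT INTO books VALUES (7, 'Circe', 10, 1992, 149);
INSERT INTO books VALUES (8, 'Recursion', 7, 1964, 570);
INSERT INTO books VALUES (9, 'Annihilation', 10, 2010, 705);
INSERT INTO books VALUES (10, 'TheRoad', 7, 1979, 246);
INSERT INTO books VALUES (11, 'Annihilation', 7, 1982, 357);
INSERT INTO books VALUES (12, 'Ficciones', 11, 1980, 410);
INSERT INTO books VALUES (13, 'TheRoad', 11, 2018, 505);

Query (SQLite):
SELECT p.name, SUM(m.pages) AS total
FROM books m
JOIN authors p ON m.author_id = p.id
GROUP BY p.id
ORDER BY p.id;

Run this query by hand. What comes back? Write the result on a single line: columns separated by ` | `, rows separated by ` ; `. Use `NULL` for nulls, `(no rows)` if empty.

Vik | 97 ; Ivy | 2229 ; Hank | 1346 ; Hank | 2234

Join each books row to its authors via author_id.
Group joined rows by authors.id; compute SUM(m.pages) per group.
  4: ids {5} → SUM(m.pages)=97
  7: ids {4, 6, 8, 10, 11} → SUM(m.pages)=2229
  10: ids {1, 7, 9} → SUM(m.pages)=1346
  11: ids {2, 3, 12, 13} → SUM(m.pages)=2234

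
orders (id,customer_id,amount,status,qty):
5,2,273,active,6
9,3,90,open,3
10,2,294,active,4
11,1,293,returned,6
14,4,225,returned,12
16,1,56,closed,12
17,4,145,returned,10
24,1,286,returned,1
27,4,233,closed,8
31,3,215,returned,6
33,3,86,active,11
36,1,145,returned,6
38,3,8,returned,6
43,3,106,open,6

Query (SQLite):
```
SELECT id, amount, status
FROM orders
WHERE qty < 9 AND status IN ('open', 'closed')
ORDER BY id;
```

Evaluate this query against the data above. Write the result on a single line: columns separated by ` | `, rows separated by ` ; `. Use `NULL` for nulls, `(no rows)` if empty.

9 | 90 | open ; 27 | 233 | closed ; 43 | 106 | open

qty < 9: ids {5, 9, 10, 11, 24, 27, 31, 36, 38, 43}
status IN ('open', 'closed'): ids {9, 16, 27, 43}
Combine with AND.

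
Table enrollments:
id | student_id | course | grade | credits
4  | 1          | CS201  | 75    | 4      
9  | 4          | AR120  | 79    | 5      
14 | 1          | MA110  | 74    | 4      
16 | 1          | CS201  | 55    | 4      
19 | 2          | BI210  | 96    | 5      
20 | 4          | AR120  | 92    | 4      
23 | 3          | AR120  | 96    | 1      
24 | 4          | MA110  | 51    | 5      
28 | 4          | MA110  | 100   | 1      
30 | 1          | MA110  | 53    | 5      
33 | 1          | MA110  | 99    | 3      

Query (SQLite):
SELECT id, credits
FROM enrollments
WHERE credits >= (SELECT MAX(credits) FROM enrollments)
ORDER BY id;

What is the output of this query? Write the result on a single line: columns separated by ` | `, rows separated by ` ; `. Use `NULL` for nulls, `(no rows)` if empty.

9 | 5 ; 19 | 5 ; 24 | 5 ; 30 | 5

Scalar subquery: MAX(credits) over all enrollments rows = 5.
Keep rows where credits >= that value.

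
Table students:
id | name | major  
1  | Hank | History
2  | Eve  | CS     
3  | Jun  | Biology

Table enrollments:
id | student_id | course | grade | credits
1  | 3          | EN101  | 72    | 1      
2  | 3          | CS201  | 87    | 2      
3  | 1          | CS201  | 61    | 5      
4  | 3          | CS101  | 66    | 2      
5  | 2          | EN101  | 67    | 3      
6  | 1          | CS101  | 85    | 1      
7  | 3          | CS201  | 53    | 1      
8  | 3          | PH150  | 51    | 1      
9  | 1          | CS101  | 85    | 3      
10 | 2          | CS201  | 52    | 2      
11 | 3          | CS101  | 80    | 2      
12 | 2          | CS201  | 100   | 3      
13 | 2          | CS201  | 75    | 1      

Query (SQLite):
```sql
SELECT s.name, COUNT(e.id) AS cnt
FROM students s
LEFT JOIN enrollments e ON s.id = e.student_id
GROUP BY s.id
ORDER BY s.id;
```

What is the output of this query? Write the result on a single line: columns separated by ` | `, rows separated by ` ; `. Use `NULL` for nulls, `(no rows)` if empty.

Hank | 3 ; Eve | 4 ; Jun | 6

LEFT JOIN keeps every students row; unmatched ones get NULL for enrollments columns.
Group by students.id and compute COUNT(e.id). COUNT(col) of an all-NULL group is 0.
  1: ids {3, 6, 9} → COUNT(e.id)=3
  2: ids {5, 10, 12, 13} → COUNT(e.id)=4
  3: ids {1, 2, 4, 7, 8, 11} → COUNT(e.id)=6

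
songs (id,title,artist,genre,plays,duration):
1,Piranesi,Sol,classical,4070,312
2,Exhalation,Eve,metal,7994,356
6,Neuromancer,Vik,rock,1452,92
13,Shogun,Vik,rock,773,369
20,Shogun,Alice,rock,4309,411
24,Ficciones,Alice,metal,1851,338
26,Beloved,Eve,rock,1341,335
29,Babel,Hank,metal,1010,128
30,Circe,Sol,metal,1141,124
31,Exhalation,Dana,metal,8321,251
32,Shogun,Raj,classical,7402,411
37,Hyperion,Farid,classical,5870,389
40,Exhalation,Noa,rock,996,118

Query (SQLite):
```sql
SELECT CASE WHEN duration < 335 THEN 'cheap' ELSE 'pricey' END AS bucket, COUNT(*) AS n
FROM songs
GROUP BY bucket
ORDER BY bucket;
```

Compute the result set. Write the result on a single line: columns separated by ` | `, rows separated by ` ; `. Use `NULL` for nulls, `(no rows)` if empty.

Bucket rows by duration < 335 → 'cheap' else 'pricey'; count each bucket.

cheap | 6 ; pricey | 7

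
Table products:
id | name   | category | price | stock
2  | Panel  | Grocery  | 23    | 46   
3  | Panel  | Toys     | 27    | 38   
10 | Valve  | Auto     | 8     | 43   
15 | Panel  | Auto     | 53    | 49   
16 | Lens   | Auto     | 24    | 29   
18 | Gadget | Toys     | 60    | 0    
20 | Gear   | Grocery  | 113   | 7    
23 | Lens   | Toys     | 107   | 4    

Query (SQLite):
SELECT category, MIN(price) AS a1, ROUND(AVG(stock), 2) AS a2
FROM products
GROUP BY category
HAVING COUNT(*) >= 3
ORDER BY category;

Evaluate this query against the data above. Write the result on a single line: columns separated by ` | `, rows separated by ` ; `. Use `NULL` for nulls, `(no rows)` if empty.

Auto | 8 | 40.33 ; Toys | 27 | 14

Group products by category.
Per group compute: MIN(price), ROUND(AVG(stock), 2).
HAVING: drop groups with fewer than 3 rows.
  Auto: ids {10, 15, 16} → MIN(price)=8, ROUND(AVG(stock), 2)=40.33
  Grocery: ids {2, 20} → MIN(price)=23, ROUND(AVG(stock), 2)=26.5
  Toys: ids {3, 18, 23} → MIN(price)=27, ROUND(AVG(stock), 2)=14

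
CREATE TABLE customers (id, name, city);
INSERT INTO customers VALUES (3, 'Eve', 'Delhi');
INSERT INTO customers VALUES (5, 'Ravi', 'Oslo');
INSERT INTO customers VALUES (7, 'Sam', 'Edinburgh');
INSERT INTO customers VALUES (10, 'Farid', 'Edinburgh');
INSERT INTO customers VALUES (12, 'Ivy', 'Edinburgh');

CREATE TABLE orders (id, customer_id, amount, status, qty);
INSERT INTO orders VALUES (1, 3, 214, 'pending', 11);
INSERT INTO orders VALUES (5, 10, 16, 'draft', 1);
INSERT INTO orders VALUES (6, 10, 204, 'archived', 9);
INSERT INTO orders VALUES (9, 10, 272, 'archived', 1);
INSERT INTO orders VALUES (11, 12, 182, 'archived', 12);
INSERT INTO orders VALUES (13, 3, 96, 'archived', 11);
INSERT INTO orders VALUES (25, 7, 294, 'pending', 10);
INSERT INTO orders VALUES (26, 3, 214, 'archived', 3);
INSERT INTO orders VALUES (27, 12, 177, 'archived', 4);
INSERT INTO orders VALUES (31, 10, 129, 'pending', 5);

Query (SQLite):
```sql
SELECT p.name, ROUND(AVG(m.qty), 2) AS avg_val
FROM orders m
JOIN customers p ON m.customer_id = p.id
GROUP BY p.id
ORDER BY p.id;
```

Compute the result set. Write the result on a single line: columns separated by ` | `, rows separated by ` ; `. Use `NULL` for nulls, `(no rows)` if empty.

Eve | 8.33 ; Sam | 10 ; Farid | 4 ; Ivy | 8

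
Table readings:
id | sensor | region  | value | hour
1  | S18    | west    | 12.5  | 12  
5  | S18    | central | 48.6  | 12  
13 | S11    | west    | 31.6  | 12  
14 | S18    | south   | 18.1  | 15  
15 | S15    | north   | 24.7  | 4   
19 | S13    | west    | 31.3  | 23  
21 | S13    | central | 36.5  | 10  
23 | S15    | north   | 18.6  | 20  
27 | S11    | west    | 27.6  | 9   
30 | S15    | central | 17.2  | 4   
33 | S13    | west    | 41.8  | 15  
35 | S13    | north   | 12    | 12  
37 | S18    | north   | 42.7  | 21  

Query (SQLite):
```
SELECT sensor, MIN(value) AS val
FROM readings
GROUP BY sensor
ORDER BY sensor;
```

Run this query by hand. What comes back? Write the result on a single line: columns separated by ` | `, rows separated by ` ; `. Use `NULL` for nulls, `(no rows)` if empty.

S11 | 27.6 ; S13 | 12 ; S15 | 17.2 ; S18 | 12.5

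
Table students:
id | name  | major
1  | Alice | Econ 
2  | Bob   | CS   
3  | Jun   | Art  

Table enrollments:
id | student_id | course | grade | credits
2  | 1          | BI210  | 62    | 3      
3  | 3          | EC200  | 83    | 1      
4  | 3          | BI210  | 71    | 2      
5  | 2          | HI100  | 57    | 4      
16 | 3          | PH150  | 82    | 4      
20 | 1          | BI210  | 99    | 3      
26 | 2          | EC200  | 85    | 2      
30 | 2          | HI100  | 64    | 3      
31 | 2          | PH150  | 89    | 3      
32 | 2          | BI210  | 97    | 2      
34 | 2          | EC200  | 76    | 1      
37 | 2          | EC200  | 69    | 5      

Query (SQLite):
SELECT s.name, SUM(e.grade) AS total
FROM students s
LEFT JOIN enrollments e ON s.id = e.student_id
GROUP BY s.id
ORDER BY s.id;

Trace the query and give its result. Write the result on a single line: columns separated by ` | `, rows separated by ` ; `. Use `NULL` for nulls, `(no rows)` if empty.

Alice | 161 ; Bob | 537 ; Jun | 236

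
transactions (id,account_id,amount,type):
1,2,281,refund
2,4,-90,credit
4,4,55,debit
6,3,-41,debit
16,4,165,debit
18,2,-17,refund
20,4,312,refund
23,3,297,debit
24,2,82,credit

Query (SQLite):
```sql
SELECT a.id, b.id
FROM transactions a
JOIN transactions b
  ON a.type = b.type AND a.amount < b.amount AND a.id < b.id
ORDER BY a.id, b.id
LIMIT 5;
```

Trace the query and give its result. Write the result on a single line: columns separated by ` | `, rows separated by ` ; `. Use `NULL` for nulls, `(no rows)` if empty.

1 | 20 ; 2 | 24 ; 4 | 16 ; 4 | 23 ; 6 | 16

Pairs (a,b) with same type, a.amount < b.amount, a.id < b.id.
type groups: credit:{2,24} debit:{4,6,16,23} refund:{1,18,20}
Ordered by (a.id, b.id); first 5.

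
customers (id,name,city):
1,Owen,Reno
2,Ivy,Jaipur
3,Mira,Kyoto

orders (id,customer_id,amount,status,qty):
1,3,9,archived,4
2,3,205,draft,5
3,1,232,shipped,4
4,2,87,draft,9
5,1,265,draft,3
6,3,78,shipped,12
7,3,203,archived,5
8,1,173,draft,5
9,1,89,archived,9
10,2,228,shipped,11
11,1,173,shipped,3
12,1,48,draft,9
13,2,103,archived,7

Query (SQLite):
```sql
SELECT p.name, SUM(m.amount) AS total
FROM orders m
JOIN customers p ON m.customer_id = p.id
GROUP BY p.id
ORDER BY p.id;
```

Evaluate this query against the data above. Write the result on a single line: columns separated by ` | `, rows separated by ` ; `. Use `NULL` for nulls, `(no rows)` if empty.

Join each orders row to its customers via customer_id.
Group joined rows by customers.id; compute SUM(m.amount) per group.
  1: ids {3, 5, 8, 9, 11, 12} → SUM(m.amount)=980
  2: ids {4, 10, 13} → SUM(m.amount)=418
  3: ids {1, 2, 6, 7} → SUM(m.amount)=495

Owen | 980 ; Ivy | 418 ; Mira | 495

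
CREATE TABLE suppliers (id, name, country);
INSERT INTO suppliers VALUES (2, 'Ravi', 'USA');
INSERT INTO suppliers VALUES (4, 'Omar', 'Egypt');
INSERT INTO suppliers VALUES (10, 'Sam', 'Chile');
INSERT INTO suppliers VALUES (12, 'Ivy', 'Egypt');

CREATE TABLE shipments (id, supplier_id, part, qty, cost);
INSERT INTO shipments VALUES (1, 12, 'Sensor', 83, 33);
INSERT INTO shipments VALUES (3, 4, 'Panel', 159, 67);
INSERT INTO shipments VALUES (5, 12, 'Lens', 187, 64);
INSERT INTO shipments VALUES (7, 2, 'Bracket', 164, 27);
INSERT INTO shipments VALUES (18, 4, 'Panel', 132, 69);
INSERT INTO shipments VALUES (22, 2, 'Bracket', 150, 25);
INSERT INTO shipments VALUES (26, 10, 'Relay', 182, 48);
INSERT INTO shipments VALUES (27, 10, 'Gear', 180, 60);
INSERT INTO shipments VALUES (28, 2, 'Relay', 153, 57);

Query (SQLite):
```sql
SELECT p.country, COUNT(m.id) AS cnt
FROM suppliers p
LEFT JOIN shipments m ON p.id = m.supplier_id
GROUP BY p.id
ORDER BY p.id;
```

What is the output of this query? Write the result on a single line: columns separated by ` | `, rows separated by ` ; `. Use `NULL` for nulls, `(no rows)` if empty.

USA | 3 ; Egypt | 2 ; Chile | 2 ; Egypt | 2

LEFT JOIN keeps every suppliers row; unmatched ones get NULL for shipments columns.
Group by suppliers.id and compute COUNT(m.id). COUNT(col) of an all-NULL group is 0.
  2: ids {7, 22, 28} → COUNT(m.id)=3
  4: ids {3, 18} → COUNT(m.id)=2
  10: ids {26, 27} → COUNT(m.id)=2
  12: ids {1, 5} → COUNT(m.id)=2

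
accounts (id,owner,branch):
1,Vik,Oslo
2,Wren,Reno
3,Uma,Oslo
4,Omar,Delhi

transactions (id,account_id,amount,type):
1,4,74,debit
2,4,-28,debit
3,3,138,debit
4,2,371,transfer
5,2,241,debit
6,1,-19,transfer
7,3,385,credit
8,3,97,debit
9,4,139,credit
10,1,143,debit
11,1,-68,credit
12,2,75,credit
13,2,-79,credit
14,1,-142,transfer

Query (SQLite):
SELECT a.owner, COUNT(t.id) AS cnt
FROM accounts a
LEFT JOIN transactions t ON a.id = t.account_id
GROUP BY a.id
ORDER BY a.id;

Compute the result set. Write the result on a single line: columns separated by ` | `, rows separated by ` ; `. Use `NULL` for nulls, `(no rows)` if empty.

Vik | 4 ; Wren | 4 ; Uma | 3 ; Omar | 3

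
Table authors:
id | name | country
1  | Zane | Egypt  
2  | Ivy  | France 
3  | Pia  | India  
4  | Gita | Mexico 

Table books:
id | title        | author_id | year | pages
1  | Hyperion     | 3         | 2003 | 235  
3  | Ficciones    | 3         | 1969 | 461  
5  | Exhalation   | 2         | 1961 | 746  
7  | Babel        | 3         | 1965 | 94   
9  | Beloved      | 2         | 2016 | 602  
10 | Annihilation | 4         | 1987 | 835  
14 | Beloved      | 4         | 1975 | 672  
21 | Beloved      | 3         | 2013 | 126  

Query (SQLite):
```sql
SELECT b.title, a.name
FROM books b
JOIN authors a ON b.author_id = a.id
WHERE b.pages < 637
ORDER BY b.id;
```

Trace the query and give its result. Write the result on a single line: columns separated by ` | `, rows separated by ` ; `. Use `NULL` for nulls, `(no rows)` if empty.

Hyperion | Pia ; Ficciones | Pia ; Babel | Pia ; Beloved | Ivy ; Beloved | Pia

Each books row matches the authors row where author_id = authors.id.
Then keep rows with b.pages < 637.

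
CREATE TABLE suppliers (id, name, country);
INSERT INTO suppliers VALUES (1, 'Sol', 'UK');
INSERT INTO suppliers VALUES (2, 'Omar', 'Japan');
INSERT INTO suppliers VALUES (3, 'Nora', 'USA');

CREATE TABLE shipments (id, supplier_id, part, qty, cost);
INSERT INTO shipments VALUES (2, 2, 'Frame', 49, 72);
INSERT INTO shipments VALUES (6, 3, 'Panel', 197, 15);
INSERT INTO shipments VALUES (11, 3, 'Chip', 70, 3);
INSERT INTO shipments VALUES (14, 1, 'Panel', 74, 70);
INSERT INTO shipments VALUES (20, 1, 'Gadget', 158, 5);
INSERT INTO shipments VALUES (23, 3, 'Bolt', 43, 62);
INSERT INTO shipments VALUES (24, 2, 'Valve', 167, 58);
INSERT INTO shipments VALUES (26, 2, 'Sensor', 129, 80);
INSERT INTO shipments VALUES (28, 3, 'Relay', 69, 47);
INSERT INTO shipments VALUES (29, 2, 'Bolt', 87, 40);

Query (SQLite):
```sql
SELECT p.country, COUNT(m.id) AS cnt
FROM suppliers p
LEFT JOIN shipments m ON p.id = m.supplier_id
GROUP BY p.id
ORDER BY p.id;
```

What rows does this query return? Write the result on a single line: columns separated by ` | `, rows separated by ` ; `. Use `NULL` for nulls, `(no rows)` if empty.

UK | 2 ; Japan | 4 ; USA | 4

LEFT JOIN keeps every suppliers row; unmatched ones get NULL for shipments columns.
Group by suppliers.id and compute COUNT(m.id). COUNT(col) of an all-NULL group is 0.
  1: ids {14, 20} → COUNT(m.id)=2
  2: ids {2, 24, 26, 29} → COUNT(m.id)=4
  3: ids {6, 11, 23, 28} → COUNT(m.id)=4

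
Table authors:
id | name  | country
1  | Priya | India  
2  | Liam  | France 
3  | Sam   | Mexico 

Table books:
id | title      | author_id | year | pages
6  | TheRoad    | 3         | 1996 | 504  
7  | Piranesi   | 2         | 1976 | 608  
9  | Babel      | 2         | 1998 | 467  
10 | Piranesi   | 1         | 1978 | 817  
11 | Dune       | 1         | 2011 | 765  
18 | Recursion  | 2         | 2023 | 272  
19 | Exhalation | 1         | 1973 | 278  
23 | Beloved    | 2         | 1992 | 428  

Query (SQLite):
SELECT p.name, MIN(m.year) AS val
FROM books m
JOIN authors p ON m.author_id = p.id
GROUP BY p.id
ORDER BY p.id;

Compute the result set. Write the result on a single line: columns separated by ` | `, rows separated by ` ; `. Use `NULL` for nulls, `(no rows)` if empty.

Join each books row to its authors via author_id.
Group joined rows by authors.id; compute MIN(m.year) per group.
  1: ids {10, 11, 19} → MIN(m.year)=1973
  2: ids {7, 9, 18, 23} → MIN(m.year)=1976
  3: ids {6} → MIN(m.year)=1996

Priya | 1973 ; Liam | 1976 ; Sam | 1996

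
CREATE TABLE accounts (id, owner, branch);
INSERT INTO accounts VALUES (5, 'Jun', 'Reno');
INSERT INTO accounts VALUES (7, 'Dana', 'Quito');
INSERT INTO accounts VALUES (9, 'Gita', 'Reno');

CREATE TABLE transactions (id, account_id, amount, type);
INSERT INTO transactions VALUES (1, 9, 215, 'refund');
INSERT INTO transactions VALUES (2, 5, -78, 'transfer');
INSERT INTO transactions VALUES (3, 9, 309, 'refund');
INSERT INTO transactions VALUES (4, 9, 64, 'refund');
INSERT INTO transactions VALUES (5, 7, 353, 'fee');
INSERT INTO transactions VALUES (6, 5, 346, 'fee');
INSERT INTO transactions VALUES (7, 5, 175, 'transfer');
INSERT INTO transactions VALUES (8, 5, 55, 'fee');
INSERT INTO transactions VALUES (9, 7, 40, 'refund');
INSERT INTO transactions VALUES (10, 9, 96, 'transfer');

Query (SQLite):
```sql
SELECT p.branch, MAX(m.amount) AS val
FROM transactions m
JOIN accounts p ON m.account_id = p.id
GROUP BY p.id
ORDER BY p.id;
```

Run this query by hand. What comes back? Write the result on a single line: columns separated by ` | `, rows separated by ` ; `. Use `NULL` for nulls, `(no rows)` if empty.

Join each transactions row to its accounts via account_id.
Group joined rows by accounts.id; compute MAX(m.amount) per group.
  5: ids {2, 6, 7, 8} → MAX(m.amount)=346
  7: ids {5, 9} → MAX(m.amount)=353
  9: ids {1, 3, 4, 10} → MAX(m.amount)=309

Reno | 346 ; Quito | 353 ; Reno | 309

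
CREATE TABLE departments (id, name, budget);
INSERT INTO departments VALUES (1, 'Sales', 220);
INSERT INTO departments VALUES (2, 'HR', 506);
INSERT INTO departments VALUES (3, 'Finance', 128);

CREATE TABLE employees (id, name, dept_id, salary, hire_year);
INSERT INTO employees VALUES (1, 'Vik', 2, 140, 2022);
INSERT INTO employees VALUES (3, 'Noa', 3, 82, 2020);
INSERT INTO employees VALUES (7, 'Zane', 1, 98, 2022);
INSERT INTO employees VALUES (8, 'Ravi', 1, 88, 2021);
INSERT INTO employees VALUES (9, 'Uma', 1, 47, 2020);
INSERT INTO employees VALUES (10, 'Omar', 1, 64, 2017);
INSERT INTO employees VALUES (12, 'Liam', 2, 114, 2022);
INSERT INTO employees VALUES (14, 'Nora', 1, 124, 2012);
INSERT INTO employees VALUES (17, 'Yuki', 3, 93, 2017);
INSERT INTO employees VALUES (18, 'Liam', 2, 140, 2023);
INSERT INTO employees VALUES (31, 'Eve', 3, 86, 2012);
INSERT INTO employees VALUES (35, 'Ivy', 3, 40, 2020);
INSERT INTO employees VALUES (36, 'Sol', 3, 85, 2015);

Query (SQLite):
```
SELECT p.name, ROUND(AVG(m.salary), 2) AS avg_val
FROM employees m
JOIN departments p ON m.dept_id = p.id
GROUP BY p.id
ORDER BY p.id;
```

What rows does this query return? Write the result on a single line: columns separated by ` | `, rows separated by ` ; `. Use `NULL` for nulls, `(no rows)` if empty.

Join each employees row to its departments via dept_id.
Group joined rows by departments.id; compute ROUND(AVG(m.salary), 2) per group.
  1: ids {7, 8, 9, 10, 14} → ROUND(AVG(m.salary), 2)=84.2
  2: ids {1, 12, 18} → ROUND(AVG(m.salary), 2)=131.33
  3: ids {3, 17, 31, 35, 36} → ROUND(AVG(m.salary), 2)=77.2

Sales | 84.2 ; HR | 131.33 ; Finance | 77.2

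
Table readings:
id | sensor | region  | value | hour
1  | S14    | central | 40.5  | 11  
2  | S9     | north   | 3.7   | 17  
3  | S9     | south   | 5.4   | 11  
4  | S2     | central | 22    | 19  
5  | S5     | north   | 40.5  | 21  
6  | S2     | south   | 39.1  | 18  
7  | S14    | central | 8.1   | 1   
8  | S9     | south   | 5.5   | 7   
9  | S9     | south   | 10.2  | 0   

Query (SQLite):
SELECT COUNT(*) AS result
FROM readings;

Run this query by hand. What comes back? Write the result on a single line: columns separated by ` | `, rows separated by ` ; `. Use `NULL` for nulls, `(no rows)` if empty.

9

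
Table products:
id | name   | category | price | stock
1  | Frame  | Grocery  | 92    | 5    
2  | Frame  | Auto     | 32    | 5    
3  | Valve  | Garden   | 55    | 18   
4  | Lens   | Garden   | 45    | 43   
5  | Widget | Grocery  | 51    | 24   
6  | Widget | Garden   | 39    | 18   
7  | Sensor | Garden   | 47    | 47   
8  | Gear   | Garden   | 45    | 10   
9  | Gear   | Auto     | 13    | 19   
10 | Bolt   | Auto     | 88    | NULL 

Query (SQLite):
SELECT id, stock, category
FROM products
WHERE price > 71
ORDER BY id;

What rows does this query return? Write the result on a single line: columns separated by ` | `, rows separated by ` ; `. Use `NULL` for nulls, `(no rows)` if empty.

1 | 5 | Grocery ; 10 | NULL | Auto

price > 71: ids {1, 10}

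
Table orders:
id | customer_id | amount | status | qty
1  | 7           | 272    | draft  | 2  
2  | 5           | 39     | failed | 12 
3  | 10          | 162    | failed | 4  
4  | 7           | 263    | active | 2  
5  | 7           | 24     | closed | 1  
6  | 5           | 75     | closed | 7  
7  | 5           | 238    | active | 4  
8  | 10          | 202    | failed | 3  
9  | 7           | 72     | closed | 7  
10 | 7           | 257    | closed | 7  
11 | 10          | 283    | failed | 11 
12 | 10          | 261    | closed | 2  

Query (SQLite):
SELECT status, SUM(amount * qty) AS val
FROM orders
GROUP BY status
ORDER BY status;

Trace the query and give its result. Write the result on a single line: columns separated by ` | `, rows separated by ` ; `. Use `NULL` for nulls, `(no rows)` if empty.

For each row compute amount * qty.
Group by status; take SUM of the expression per group.
  active: ids {4, 7} → SUM(amount * qty)=1478
  closed: ids {5, 6, 9, 10, 12} → SUM(amount * qty)=3374
  draft: ids {1} → SUM(amount * qty)=544
  failed: ids {2, 3, 8, 11} → SUM(amount * qty)=4835

active | 1478 ; closed | 3374 ; draft | 544 ; failed | 4835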